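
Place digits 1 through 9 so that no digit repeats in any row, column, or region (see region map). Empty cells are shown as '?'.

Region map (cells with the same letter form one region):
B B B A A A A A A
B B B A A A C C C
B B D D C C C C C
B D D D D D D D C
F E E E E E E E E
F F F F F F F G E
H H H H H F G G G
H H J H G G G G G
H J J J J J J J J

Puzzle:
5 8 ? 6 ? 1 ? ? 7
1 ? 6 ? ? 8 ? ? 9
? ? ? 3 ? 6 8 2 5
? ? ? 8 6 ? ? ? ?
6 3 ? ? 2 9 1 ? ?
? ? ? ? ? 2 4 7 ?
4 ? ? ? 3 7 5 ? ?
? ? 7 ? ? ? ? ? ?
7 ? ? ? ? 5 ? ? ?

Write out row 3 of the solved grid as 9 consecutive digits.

941376825

r3c1 = 9: row 3 has {2,3,5,6,8}; col 1 has {1,4,5,6,7}; region has {1,5,6,8} → only 9 remains.
r4c6 = 4: row 4 has {6,8}; col 6 has {1,2,5,6,7,8,9}; region has {3,6,8} → only 4 remains.
r8c6 = 3: row 8 has {7}; col 6 has {1,2,4,5,6,7,8,9}; region has {5,7} → only 3 remains.
r3c3 = 1: row 3 has {2,3,5,6,8,9}; col 3 has {6,7}; region has {3,4,6,8} → only 1 remains.
r4c9 = 1: in row 4, 1 can only go here (every other open cell in that row sees a 1).
r4c1 = 3: in row 4, 3 can only go here (every other open cell in that row sees a 3).
r6c1 = 8: row 6 has {2,4,7}; col 1 has {1,3,4,5,6,7,9}; region has {2,4,6,7} → only 8 remains.
r6c9 = 6: row 6 has {2,4,7,8}; col 9 has {1,5,7,9}; region has {1,2,3,9} → only 6 remains.
r8c1 = 2: row 8 has {3,7}; col 1 has {1,3,4,5,6,7,8,9}; region has {3,4,7} → only 2 remains.
r5c4 = 7: in row 5, 7 can only go here (every other open cell in that row sees a 7).
r6c3 = 3: in row 6, 3 can only go here (every other open cell in that row sees a 3).
r7c9 = 2: in row 7, 2 can only go here (every other open cell in that row sees a 2).
r3c5 = 7: in column 5, 7 can only go here (every other open cell in that column sees a 7).
r2c7 = 3: row 2 has {1,6,8,9}; col 7 has {1,4,5,8}; region has {1,2,5,6,7,8,9} → only 3 remains.
r2c8 = 4: row 2 has {1,3,6,8,9}; col 8 has {2,7}; region has {1,2,3,5,6,7,8,9} → only 4 remains.
r3c2 = 4: row 3 has {1,2,3,5,6,7,8,9}; col 2 has {3,8}; region has {1,3,5,6,8,9} → only 4 remains.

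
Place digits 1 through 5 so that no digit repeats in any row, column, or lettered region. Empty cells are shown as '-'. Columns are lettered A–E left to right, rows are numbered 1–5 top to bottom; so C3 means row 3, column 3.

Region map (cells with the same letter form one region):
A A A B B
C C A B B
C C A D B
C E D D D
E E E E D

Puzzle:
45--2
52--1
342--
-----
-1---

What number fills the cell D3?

D1 = 3: row 1 has {2,4,5}; col 4 has {}; region has {1,2} → only 3 remains.
C2 = 3: row 2 has {1,2,5}; col 3 has {2}; region has {2,4,5} → only 3 remains.
D2 = 4: row 2 has {1,2,3,5}; col 4 has {3}; region has {1,2,3} → only 4 remains.
E3 = 5: row 3 has {2,3,4}; col 5 has {1,2}; region has {1,2,3,4} → only 5 remains.
A4 = 1: row 4 has {}; col 1 has {3,4,5}; region has {2,3,4,5} → only 1 remains.
B4 = 3: row 4 has {1}; col 2 has {1,2,4,5}; region has {1} → only 3 remains.
E4 = 4: row 4 has {1,3}; col 5 has {1,2,5}; region has {} → only 4 remains.
A5 = 2: row 5 has {1}; col 1 has {1,3,4,5}; region has {1,3} → only 2 remains.
D5 = 5: row 5 has {1,2}; col 4 has {3,4}; region has {1,2,3} → only 5 remains.
E5 = 3: row 5 has {1,2,5}; col 5 has {1,2,4,5}; region has {4} → only 3 remains.
C1 = 1: row 1 has {2,3,4,5}; col 3 has {2,3}; region has {2,3,4,5} → only 1 remains.
D3 = 1: row 3 has {2,3,4,5}; col 4 has {3,4,5}; region has {3,4} → only 1 remains.

1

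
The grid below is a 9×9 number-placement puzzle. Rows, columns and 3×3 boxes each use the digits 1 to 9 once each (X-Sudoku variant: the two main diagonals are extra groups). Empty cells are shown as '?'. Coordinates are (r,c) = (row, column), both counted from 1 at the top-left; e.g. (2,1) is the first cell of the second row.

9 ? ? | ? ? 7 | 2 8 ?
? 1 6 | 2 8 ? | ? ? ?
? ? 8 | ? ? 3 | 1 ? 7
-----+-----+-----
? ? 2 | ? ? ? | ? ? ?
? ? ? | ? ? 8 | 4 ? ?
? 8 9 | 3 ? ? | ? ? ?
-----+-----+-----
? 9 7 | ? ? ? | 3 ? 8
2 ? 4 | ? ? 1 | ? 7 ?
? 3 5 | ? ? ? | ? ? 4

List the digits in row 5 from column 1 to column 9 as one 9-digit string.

351728496

(1,3) = 3: row 1 has {2,7,8,9}; col 3 has {2,4,5,6,7,8,9}; box has {1,6,8,9} → only 3 remains.
(5,3) = 1: row 5 has {4,8}; col 3 has {2,3,4,5,6,7,8,9}; box has {2,8,9} → only 1 remains.
(8,2) = 6: row 8 has {1,2,4,7}; col 2 has {1,3,8,9}; box has {2,3,4,5,7,9}; anti-diagonal has {1,3,7} → only 6 remains.
(9,1) = 8: row 9 has {3,4,5}; col 1 has {2,9}; box has {2,3,4,5,6,7,9}; anti-diagonal has {1,3,6,7} → only 8 remains.
(1,9) = 5: row 1 has {2,3,7,8,9}; col 9 has {4,7,8}; box has {1,2,7,8}; anti-diagonal has {1,3,6,7,8} → only 5 remains.
(2,7) = 9: row 2 has {1,2,6,8}; col 7 has {1,2,3,4}; box has {1,2,5,7,8} → only 9 remains.
(2,8) = 4: row 2 has {1,2,6,8,9}; col 8 has {7,8}; box has {1,2,5,7,8,9}; anti-diagonal has {1,3,5,6,7,8} → only 4 remains.
(2,9) = 3: row 2 has {1,2,4,6,8,9}; col 9 has {4,5,7,8}; box has {1,2,4,5,7,8,9} → only 3 remains.
(3,8) = 6: row 3 has {1,3,7,8}; col 8 has {4,7,8}; box has {1,2,3,4,5,7,8,9} → only 6 remains.
(4,6) = 9: row 4 has {2}; col 6 has {1,3,7,8}; box has {3,8}; anti-diagonal has {1,3,4,5,6,7,8} → only 9 remains.
(5,5) = 2: row 5 has {1,4,8}; col 5 has {8}; box has {3,8,9}; main diagonal has {1,3,4,7,8,9}; anti-diagonal has {1,3,4,5,6,7,8,9} → only 2 remains.
(7,1) = 1: row 7 has {3,7,8,9}; col 1 has {2,8,9}; box has {2,3,4,5,6,7,8,9} → only 1 remains.
(8,7) = 5: row 8 has {1,2,4,6,7}; col 7 has {1,2,3,4,9}; box has {3,4,7,8} → only 5 remains.
(8,9) = 9: row 8 has {1,2,4,5,6,7}; col 9 has {3,4,5,7,8}; box has {3,4,5,7,8} → only 9 remains.
(9,7) = 6: row 9 has {3,4,5,8}; col 7 has {1,2,3,4,5,9}; box has {3,4,5,7,8,9} → only 6 remains.
(1,2) = 4: row 1 has {2,3,5,7,8,9}; col 2 has {1,3,6,8,9}; box has {1,3,6,8,9} → only 4 remains.
(2,6) = 5: row 2 has {1,2,3,4,6,8,9}; col 6 has {1,3,7,8,9}; box has {2,3,7,8} → only 5 remains.
(3,1) = 5: row 3 has {1,3,6,7,8}; col 1 has {1,2,8,9}; box has {1,3,4,6,8,9} → only 5 remains.
(3,2) = 2: row 3 has {1,3,5,6,7,8}; col 2 has {1,3,4,6,8,9}; box has {1,3,4,5,6,8,9} → only 2 remains.
(5,9) = 6: row 5 has {1,2,4,8}; col 9 has {3,4,5,7,8,9}; box has {4} → only 6 remains.
(6,6) = 6: row 6 has {3,8,9}; col 6 has {1,3,5,7,8,9}; box has {2,3,8,9}; main diagonal has {1,2,3,4,7,8,9} → only 6 remains.
(6,7) = 7: row 6 has {3,6,8,9}; col 7 has {1,2,3,4,5,6,9}; box has {4,6} → only 7 remains.
(7,8) = 2: row 7 has {1,3,7,8,9}; col 8 has {4,6,7,8}; box has {3,4,5,6,7,8,9} → only 2 remains.
(8,4) = 8: row 8 has {1,2,4,5,6,7,9}; col 4 has {2,3}; box has {1} → only 8 remains.
(8,5) = 3: row 8 has {1,2,4,5,6,7,8,9}; col 5 has {2,8}; box has {1,8} → only 3 remains.
(9,6) = 2: row 9 has {3,4,5,6,8}; col 6 has {1,3,5,6,7,8,9}; box has {1,3,8} → only 2 remains.
(9,8) = 1: row 9 has {2,3,4,5,6,8}; col 8 has {2,4,6,7,8}; box has {2,3,4,5,6,7,8,9} → only 1 remains.
(2,1) = 7: row 2 has {1,2,3,4,5,6,8,9}; col 1 has {1,2,5,8,9}; box has {1,2,3,4,5,6,8,9} → only 7 remains.
(4,4) = 5: row 4 has {2,9}; col 4 has {2,3,8}; box has {2,3,6,8,9}; main diagonal has {1,2,3,4,6,7,8,9} → only 5 remains.
(4,7) = 8: row 4 has {2,5,9}; col 7 has {1,2,3,4,5,6,7,9}; box has {4,6,7} → only 8 remains.
(4,8) = 3: row 4 has {2,5,8,9}; col 8 has {1,2,4,6,7,8}; box has {4,6,7,8} → only 3 remains.
(4,9) = 1: row 4 has {2,3,5,8,9}; col 9 has {3,4,5,6,7,8,9}; box has {3,4,6,7,8} → only 1 remains.
(5,1) = 3: row 5 has {1,2,4,6,8}; col 1 has {1,2,5,7,8,9}; box has {1,2,8,9} → only 3 remains.
(5,4) = 7: row 5 has {1,2,3,4,6,8}; col 4 has {2,3,5,8}; box has {2,3,5,6,8,9} → only 7 remains.
(6,1) = 4: row 6 has {3,6,7,8,9}; col 1 has {1,2,3,5,7,8,9}; box has {1,2,3,8,9} → only 4 remains.
(6,5) = 1: row 6 has {3,4,6,7,8,9}; col 5 has {2,3,8}; box has {2,3,5,6,7,8,9} → only 1 remains.
(6,8) = 5: row 6 has {1,3,4,6,7,8,9}; col 8 has {1,2,3,4,6,7,8}; box has {1,3,4,6,7,8} → only 5 remains.
(6,9) = 2: row 6 has {1,3,4,5,6,7,8,9}; col 9 has {1,3,4,5,6,7,8,9}; box has {1,3,4,5,6,7,8} → only 2 remains.
(7,6) = 4: row 7 has {1,2,3,7,8,9}; col 6 has {1,2,3,5,6,7,8,9}; box has {1,2,3,8} → only 4 remains.
(9,4) = 9: row 9 has {1,2,3,4,5,6,8}; col 4 has {2,3,5,7,8}; box has {1,2,3,4,8} → only 9 remains.
(9,5) = 7: row 9 has {1,2,3,4,5,6,8,9}; col 5 has {1,2,3,8}; box has {1,2,3,4,8,9} → only 7 remains.
(1,5) = 6: row 1 has {2,3,4,5,7,8,9}; col 5 has {1,2,3,7,8}; box has {2,3,5,7,8} → only 6 remains.
(3,4) = 4: row 3 has {1,2,3,5,6,7,8}; col 4 has {2,3,5,7,8,9}; box has {2,3,5,6,7,8} → only 4 remains.
(3,5) = 9: row 3 has {1,2,3,4,5,6,7,8}; col 5 has {1,2,3,6,7,8}; box has {2,3,4,5,6,7,8} → only 9 remains.
(4,1) = 6: row 4 has {1,2,3,5,8,9}; col 1 has {1,2,3,4,5,7,8,9}; box has {1,2,3,4,8,9} → only 6 remains.
(4,2) = 7: row 4 has {1,2,3,5,6,8,9}; col 2 has {1,2,3,4,6,8,9}; box has {1,2,3,4,6,8,9} → only 7 remains.
(4,5) = 4: row 4 has {1,2,3,5,6,7,8,9}; col 5 has {1,2,3,6,7,8,9}; box has {1,2,3,5,6,7,8,9} → only 4 remains.
(5,2) = 5: row 5 has {1,2,3,4,6,7,8}; col 2 has {1,2,3,4,6,7,8,9}; box has {1,2,3,4,6,7,8,9} → only 5 remains.
(5,8) = 9: row 5 has {1,2,3,4,5,6,7,8}; col 8 has {1,2,3,4,5,6,7,8}; box has {1,2,3,4,5,6,7,8} → only 9 remains.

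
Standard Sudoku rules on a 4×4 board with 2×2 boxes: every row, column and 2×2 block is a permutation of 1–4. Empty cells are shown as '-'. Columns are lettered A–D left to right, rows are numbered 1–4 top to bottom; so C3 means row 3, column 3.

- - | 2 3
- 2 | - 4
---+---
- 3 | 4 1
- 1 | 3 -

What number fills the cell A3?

2

B1 = 4: row 1 has {2,3}; col 2 has {1,2,3}; box has {2} → only 4 remains.
C2 = 1: row 2 has {2,4}; col 3 has {2,3,4}; box has {2,3,4} → only 1 remains.
A3 = 2: row 3 has {1,3,4}; col 1 has {}; box has {1,3} → only 2 remains.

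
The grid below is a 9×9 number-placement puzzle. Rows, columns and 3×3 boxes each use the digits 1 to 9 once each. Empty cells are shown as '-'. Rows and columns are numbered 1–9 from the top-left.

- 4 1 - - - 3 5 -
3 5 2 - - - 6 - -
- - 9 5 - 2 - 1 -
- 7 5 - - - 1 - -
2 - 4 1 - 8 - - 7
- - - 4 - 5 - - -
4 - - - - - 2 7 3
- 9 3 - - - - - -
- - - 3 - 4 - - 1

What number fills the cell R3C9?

4

R1C9 = 2 (hidden single in row 1).
R3C5 = 3 (hidden single in row 3).
R5C7 = 5 (hidden single in row 5).
R6C5 = 7 (hidden single in row 6).
R6C8 = 2 (hidden single in row 6).
R6C2 = 3 (hidden single in row 6).
R5C2 = 6 (sole candidate).
R5C5 = 9 (sole candidate).
R5C8 = 3 (sole candidate).
R6C3 = 8 (sole candidate).
R6C7 = 9 (sole candidate).
R6C9 = 6 (sole candidate).
R7C3 = 6 (sole candidate).
R9C3 = 7 (sole candidate).
R9C7 = 8 (sole candidate).
R3C2 = 8 (sole candidate).
R3C9 = 4: row 3 has {1,2,3,5,8,9}; col 9 has {1,2,3,6,7}; box has {1,2,3,5,6} → only 4 remains.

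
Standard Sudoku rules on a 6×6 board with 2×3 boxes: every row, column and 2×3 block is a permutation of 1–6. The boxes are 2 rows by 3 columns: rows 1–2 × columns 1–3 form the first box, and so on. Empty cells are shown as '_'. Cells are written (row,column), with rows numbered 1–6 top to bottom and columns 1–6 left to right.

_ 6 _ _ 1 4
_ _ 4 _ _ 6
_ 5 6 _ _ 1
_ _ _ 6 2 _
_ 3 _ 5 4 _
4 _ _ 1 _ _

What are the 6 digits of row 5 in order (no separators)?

(3,5) = 3: row 3 has {1,5,6}; col 5 has {1,2,4}; box has {1,2,6} → only 3 remains.
(4,6) = 5: row 4 has {2,6}; col 6 has {1,4,6}; box has {1,2,3,6} → only 5 remains.
(5,6) = 2: row 5 has {3,4,5}; col 6 has {1,4,5,6}; box has {1,4,5} → only 2 remains.
(6,2) = 2: row 6 has {1,4}; col 2 has {3,5,6}; box has {3,4} → only 2 remains.
(6,3) = 5: row 6 has {1,2,4}; col 3 has {4,6}; box has {2,3,4} → only 5 remains.
(6,5) = 6: row 6 has {1,2,4,5}; col 5 has {1,2,3,4}; box has {1,2,4,5} → only 6 remains.
(6,6) = 3: row 6 has {1,2,4,5,6}; col 6 has {1,2,4,5,6}; box has {1,2,4,5,6} → only 3 remains.
(2,2) = 1: row 2 has {4,6}; col 2 has {2,3,5,6}; box has {4,6} → only 1 remains.
(2,5) = 5: row 2 has {1,4,6}; col 5 has {1,2,3,4,6}; box has {1,4,6} → only 5 remains.
(3,1) = 2: row 3 has {1,3,5,6}; col 1 has {4}; box has {5,6} → only 2 remains.
(3,4) = 4: row 3 has {1,2,3,5,6}; col 4 has {1,5,6}; box has {1,2,3,5,6} → only 4 remains.
(4,2) = 4: row 4 has {2,5,6}; col 2 has {1,2,3,5,6}; box has {2,5,6} → only 4 remains.
(5,3) = 1: row 5 has {2,3,4,5}; col 3 has {4,5,6}; box has {2,3,4,5} → only 1 remains.
(2,1) = 3: row 2 has {1,4,5,6}; col 1 has {2,4}; box has {1,4,6} → only 3 remains.
(2,4) = 2: row 2 has {1,3,4,5,6}; col 4 has {1,4,5,6}; box has {1,4,5,6} → only 2 remains.
(4,1) = 1: row 4 has {2,4,5,6}; col 1 has {2,3,4}; box has {2,4,5,6} → only 1 remains.
(4,3) = 3: row 4 has {1,2,4,5,6}; col 3 has {1,4,5,6}; box has {1,2,4,5,6} → only 3 remains.
(5,1) = 6: row 5 has {1,2,3,4,5}; col 1 has {1,2,3,4}; box has {1,2,3,4,5} → only 6 remains.

631542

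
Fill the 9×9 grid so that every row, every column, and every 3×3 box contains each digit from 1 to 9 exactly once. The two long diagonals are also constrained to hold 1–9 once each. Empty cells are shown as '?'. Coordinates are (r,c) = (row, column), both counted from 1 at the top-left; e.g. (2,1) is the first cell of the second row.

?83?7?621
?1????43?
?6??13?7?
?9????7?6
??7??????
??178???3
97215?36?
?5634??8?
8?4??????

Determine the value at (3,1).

2

(3,7) = 9 (sole candidate).
(4,6) = 4 (sole candidate).
(5,5) = 6 (sole candidate).
(7,6) = 8 (sole candidate).
(7,9) = 4 (sole candidate).
(8,1) = 1 (sole candidate).
(8,7) = 2 (sole candidate).
(9,2) = 3 (sole candidate).
(3,3) = 5 (sole candidate).
(3,9) = 8 (sole candidate).
(4,3) = 8 (sole candidate).
(4,4) = 2 (sole candidate).
(4,5) = 3 (sole candidate).
(6,6) = 9 (sole candidate).
(6,7) = 5 (sole candidate).
(6,8) = 4 (sole candidate).
(8,6) = 7 (sole candidate).
(8,9) = 9 (sole candidate).
(9,7) = 1 (sole candidate).
(9,8) = 5 (sole candidate).
(9,9) = 7 (sole candidate).
(1,1) = 4 (sole candidate).
(1,6) = 5 (sole candidate).
(2,3) = 9 (sole candidate).
(2,5) = 2 (sole candidate).
(2,6) = 6 (sole candidate).
(2,9) = 5 (sole candidate).
(3,1) = 2: row 3 has {1,3,5,6,7,8,9}; col 1 has {1,4,8,9}; box has {1,3,4,5,6,8,9} → only 2 remains.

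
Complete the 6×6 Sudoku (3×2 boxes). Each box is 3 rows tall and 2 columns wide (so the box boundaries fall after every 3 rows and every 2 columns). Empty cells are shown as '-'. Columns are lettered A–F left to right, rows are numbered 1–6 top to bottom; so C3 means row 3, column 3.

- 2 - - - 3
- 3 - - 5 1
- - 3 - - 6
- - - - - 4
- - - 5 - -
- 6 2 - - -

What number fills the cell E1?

E1 = 4: row 1 has {2,3}; col 5 has {5}; box has {1,3,5,6} → only 4 remains.

4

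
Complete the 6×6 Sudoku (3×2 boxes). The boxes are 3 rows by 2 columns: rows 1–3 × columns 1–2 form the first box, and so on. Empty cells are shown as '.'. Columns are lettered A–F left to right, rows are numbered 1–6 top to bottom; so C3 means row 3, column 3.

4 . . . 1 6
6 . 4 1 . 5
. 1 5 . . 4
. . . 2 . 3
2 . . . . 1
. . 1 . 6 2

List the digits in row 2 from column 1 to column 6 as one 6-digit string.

D1 = 3: row 1 has {1,4,6}; col 4 has {1,2}; box has {1,4,5} → only 3 remains.
A3 = 3: row 3 has {1,4,5}; col 1 has {2,4,6}; box has {1,4,6} → only 3 remains.
D3 = 6: row 3 has {1,3,4,5}; col 4 has {1,2,3}; box has {1,3,4,5} → only 6 remains.
E3 = 2: row 3 has {1,3,4,5,6}; col 5 has {1,6}; box has {1,4,5,6} → only 2 remains.
C4 = 6: row 4 has {2,3}; col 3 has {1,4,5}; box has {1,2} → only 6 remains.
C5 = 3: row 5 has {1,2}; col 3 has {1,4,5,6}; box has {1,2,6} → only 3 remains.
A6 = 5: row 6 has {1,2,6}; col 1 has {2,3,4,6}; box has {2} → only 5 remains.
D6 = 4: row 6 has {1,2,5,6}; col 4 has {1,2,3,6}; box has {1,2,3,6} → only 4 remains.
C1 = 2: row 1 has {1,3,4,6}; col 3 has {1,3,4,5,6}; box has {1,3,4,5,6} → only 2 remains.
B2 = 2: row 2 has {1,4,5,6}; col 2 has {1}; box has {1,3,4,6} → only 2 remains.
E2 = 3: row 2 has {1,2,4,5,6}; col 5 has {1,2,6}; box has {1,2,4,5,6} → only 3 remains.

624135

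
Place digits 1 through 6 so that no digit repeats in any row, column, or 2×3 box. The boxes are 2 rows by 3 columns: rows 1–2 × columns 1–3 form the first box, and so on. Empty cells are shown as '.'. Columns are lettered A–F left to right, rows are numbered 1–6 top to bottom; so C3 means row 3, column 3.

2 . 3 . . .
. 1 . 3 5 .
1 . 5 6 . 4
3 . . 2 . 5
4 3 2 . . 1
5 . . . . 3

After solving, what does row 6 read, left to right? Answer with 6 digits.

F1 = 6: row 1 has {2,3}; col 6 has {1,3,4,5}; box has {3,5} → only 6 remains.
A2 = 6: row 2 has {1,3,5}; col 1 has {1,2,3,4,5}; box has {1,2,3} → only 6 remains.
C2 = 4: row 2 has {1,3,5,6}; col 3 has {2,3,5}; box has {1,2,3,6} → only 4 remains.
F2 = 2: row 2 has {1,3,4,5,6}; col 6 has {1,3,4,5,6}; box has {3,5,6} → only 2 remains.
B3 = 2: row 3 has {1,4,5,6}; col 2 has {1,3}; box has {1,3,5} → only 2 remains.
E3 = 3: row 3 has {1,2,4,5,6}; col 5 has {5}; box has {2,4,5,6} → only 3 remains.
C4 = 6: row 4 has {2,3,5}; col 3 has {2,3,4,5}; box has {1,2,3,5} → only 6 remains.
E4 = 1: row 4 has {2,3,5,6}; col 5 has {3,5}; box has {2,3,4,5,6} → only 1 remains.
D5 = 5: row 5 has {1,2,3,4}; col 4 has {2,3,6}; box has {1,3} → only 5 remains.
E5 = 6: row 5 has {1,2,3,4,5}; col 5 has {1,3,5}; box has {1,3,5} → only 6 remains.
B6 = 6: row 6 has {3,5}; col 2 has {1,2,3}; box has {2,3,4,5} → only 6 remains.
C6 = 1: row 6 has {3,5,6}; col 3 has {2,3,4,5,6}; box has {2,3,4,5,6} → only 1 remains.
D6 = 4: row 6 has {1,3,5,6}; col 4 has {2,3,5,6}; box has {1,3,5,6} → only 4 remains.
E6 = 2: row 6 has {1,3,4,5,6}; col 5 has {1,3,5,6}; box has {1,3,4,5,6} → only 2 remains.

561423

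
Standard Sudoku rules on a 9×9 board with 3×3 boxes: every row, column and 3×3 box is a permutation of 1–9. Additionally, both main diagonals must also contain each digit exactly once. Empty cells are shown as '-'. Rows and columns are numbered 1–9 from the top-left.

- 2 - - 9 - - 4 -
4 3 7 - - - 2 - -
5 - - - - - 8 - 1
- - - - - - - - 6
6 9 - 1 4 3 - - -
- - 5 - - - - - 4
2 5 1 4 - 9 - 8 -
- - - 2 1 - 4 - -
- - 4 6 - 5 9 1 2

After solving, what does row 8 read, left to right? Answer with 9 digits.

976218453

row 3, column 2 = 6: row 3 has {1,5,8}; col 2 has {2,3,5,9}; box has {2,3,4,5,7} → only 6 remains.
row 3, column 3 = 9: row 3 has {1,5,6,8}; col 3 has {1,4,5,7}; box has {2,3,4,5,6,7}; main diagonal has {2,3,4} → only 9 remains.
row 8, column 2 = 7: row 8 has {1,2,4}; col 2 has {2,3,5,6,9}; box has {1,2,4,5}; anti-diagonal has {1,4,8} → only 7 remains.
row 8, column 6 = 8: row 8 has {1,2,4,7}; col 6 has {3,5,9}; box has {1,2,4,5,6,9} → only 8 remains.
row 9, column 1 = 3: row 9 has {1,2,4,5,6,9}; col 1 has {2,4,5,6}; box has {1,2,4,5,7}; anti-diagonal has {1,4,7,8} → only 3 remains.
row 9, column 2 = 8: row 9 has {1,2,3,4,5,6,9}; col 2 has {2,3,5,6,7,9}; box has {1,2,3,4,5,7} → only 8 remains.
row 9, column 5 = 7: row 9 has {1,2,3,4,5,6,8,9}; col 5 has {1,4,9}; box has {1,2,4,5,6,8,9} → only 7 remains.
row 1, column 3 = 8: row 1 has {2,4,9}; col 3 has {1,4,5,7,9}; box has {2,3,4,5,6,7,9} → only 8 remains.
row 1, column 9 = 5: row 1 has {2,4,8,9}; col 9 has {1,2,4,6}; box has {1,2,4,8}; anti-diagonal has {1,3,4,7,8} → only 5 remains.
row 2, column 9 = 9: row 2 has {2,3,4,7}; col 9 has {1,2,4,5,6}; box has {1,2,4,5,8} → only 9 remains.
row 4, column 6 = 2: row 4 has {6}; col 6 has {3,5,8,9}; box has {1,3,4}; anti-diagonal has {1,3,4,5,7,8} → only 2 remains.
row 5, column 3 = 2: row 5 has {1,3,4,6,9}; col 3 has {1,4,5,7,8,9}; box has {5,6,9} → only 2 remains.
row 6, column 2 = 1: row 6 has {4,5}; col 2 has {2,3,5,6,7,8,9}; box has {2,5,6,9} → only 1 remains.
row 6, column 4 = 9: row 6 has {1,4,5}; col 4 has {1,2,4,6}; box has {1,2,3,4}; anti-diagonal has {1,2,3,4,5,7,8} → only 9 remains.
row 7, column 5 = 3: row 7 has {1,2,4,5,8,9}; col 5 has {1,4,7,9}; box has {1,2,4,5,6,7,8,9} → only 3 remains.
row 7, column 9 = 7: row 7 has {1,2,3,4,5,8,9}; col 9 has {1,2,4,5,6,9}; box has {1,2,4,8,9} → only 7 remains.
row 8, column 1 = 9: row 8 has {1,2,4,7,8}; col 1 has {2,3,4,5,6}; box has {1,2,3,4,5,7,8} → only 9 remains.
row 8, column 3 = 6: row 8 has {1,2,4,7,8,9}; col 3 has {1,2,4,5,7,8,9}; box has {1,2,3,4,5,7,8,9} → only 6 remains.
row 8, column 8 = 5: row 8 has {1,2,4,6,7,8,9}; col 8 has {1,4,8}; box has {1,2,4,7,8,9}; main diagonal has {2,3,4,9} → only 5 remains.
row 8, column 9 = 3: row 8 has {1,2,4,5,6,7,8,9}; col 9 has {1,2,4,5,6,7,9}; box has {1,2,4,5,7,8,9} → only 3 remains.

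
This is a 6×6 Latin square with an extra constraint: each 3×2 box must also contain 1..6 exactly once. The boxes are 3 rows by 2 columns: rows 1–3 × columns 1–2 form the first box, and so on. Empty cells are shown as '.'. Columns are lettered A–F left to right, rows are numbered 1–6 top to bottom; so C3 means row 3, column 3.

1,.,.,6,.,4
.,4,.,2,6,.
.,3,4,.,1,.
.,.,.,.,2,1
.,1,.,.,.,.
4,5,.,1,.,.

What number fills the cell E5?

4

B1 = 2 (sole candidate).
A2 = 5 (sole candidate).
F2 = 3 (sole candidate).
A3 = 6 (sole candidate).
D3 = 5 (sole candidate).
F3 = 2 (sole candidate).
A4 = 3 (sole candidate).
B4 = 6 (sole candidate).
C4 = 5 (sole candidate).
D4 = 4 (sole candidate).
A5 = 2 (sole candidate).
D5 = 3 (sole candidate).
E6 = 3 (sole candidate).
F6 = 6 (sole candidate).
C1 = 3 (sole candidate).
E1 = 5 (sole candidate).
C2 = 1 (sole candidate).
C5 = 6 (sole candidate).
E5 = 4: row 5 has {1,2,3,6}; col 5 has {1,2,3,5,6}; box has {1,2,3,6} → only 4 remains.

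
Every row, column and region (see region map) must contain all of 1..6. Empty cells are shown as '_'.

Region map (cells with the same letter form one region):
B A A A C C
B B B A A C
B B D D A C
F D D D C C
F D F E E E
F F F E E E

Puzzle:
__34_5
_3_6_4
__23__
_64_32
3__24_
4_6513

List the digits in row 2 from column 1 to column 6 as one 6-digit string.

135624

row 1, column 5 = 6 (sole candidate).
row 3, column 5 = 5 (sole candidate).
row 3, column 6 = 1 (sole candidate).
row 4, column 4 = 1 (sole candidate).
row 5, column 2 = 5 (sole candidate).
row 5, column 3 = 1 (sole candidate).
row 5, column 6 = 6 (sole candidate).
row 6, column 2 = 2 (sole candidate).
row 1, column 2 = 1 (sole candidate).
row 2, column 3 = 5: row 2 has {3,4,6}; col 3 has {1,2,3,4,6}; region has {3} → only 5 remains.
row 2, column 5 = 2: row 2 has {3,4,5,6}; col 5 has {1,3,4,5,6}; region has {1,3,4,5,6} → only 2 remains.
row 3, column 1 = 6 (sole candidate).
row 3, column 2 = 4 (sole candidate).
row 4, column 1 = 5 (sole candidate).
row 1, column 1 = 2 (sole candidate).
row 2, column 1 = 1: row 2 has {2,3,4,5,6}; col 1 has {2,3,4,5,6}; region has {2,3,4,5,6} → only 1 remains.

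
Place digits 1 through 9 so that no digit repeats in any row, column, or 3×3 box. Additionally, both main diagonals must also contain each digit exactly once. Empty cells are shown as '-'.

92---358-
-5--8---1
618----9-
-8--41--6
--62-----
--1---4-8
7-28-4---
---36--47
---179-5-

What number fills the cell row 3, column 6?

row 1, column 5 = 1: row 1 has {2,3,5,8,9}; col 5 has {4,6,7,8}; box has {3,8} → only 1 remains.
row 1, column 9 = 4: row 1 has {1,2,3,5,8,9}; col 9 has {1,6,7,8}; box has {1,5,8,9}; anti-diagonal has {1,2} → only 4 remains.
row 4, column 4 = 7: row 4 has {1,4,6,8}; col 4 has {1,2,3,8}; box has {1,2,4}; main diagonal has {4,5,8,9} → only 7 remains.
row 5, column 5 = 3: row 5 has {2,6}; col 5 has {1,4,6,7,8}; box has {1,2,4,7}; main diagonal has {4,5,7,8,9}; anti-diagonal has {1,2,4} → only 3 remains.
row 6, column 6 = 6: row 6 has {1,4,8}; col 6 has {1,3,4,9}; box has {1,2,3,4,7}; main diagonal has {3,4,5,7,8,9} → only 6 remains.
row 7, column 5 = 5: row 7 has {2,4,7,8}; col 5 has {1,3,4,6,7,8}; box has {1,3,4,6,7,8,9} → only 5 remains.
row 7, column 7 = 1: row 7 has {2,4,5,7,8}; col 7 has {4,5}; box has {4,5,7}; main diagonal has {3,4,5,6,7,8,9} → only 1 remains.
row 8, column 2 = 9: row 8 has {3,4,6,7}; col 2 has {1,2,5,8}; box has {2,7}; anti-diagonal has {1,2,3,4} → only 9 remains.
row 8, column 3 = 5: row 8 has {3,4,6,7,9}; col 3 has {1,2,6,8}; box has {2,7,9} → only 5 remains.
row 8, column 6 = 2: row 8 has {3,4,5,6,7,9}; col 6 has {1,3,4,6,9}; box has {1,3,4,5,6,7,8,9} → only 2 remains.
row 8, column 7 = 8: row 8 has {2,3,4,5,6,7,9}; col 7 has {1,4,5}; box has {1,4,5,7} → only 8 remains.
row 9, column 1 = 8: row 9 has {1,5,7,9}; col 1 has {6,7,9}; box has {2,5,7,9}; anti-diagonal has {1,2,3,4,9} → only 8 remains.
row 9, column 9 = 2: row 9 has {1,5,7,8,9}; col 9 has {1,4,6,7,8}; box has {1,4,5,7,8}; main diagonal has {1,3,4,5,6,7,8,9} → only 2 remains.
row 1, column 3 = 7: row 1 has {1,2,3,4,5,8,9}; col 3 has {1,2,5,6,8}; box has {1,2,5,6,8,9} → only 7 remains.
row 1, column 4 = 6: row 1 has {1,2,3,4,5,7,8,9}; col 4 has {1,2,3,7,8}; box has {1,3,8} → only 6 remains.
row 2, column 6 = 7: row 2 has {1,5,8}; col 6 has {1,2,3,4,6,9}; box has {1,3,6,8} → only 7 remains.
row 2, column 8 = 6: row 2 has {1,5,7,8}; col 8 has {4,5,8,9}; box has {1,4,5,8,9}; anti-diagonal has {1,2,3,4,8,9} → only 6 remains.
row 3, column 5 = 2: row 3 has {1,6,8,9}; col 5 has {1,3,4,5,6,7,8}; box has {1,3,6,7,8} → only 2 remains.
row 3, column 6 = 5: row 3 has {1,2,6,8,9}; col 6 has {1,2,3,4,6,7,9}; box has {1,2,3,6,7,8} → only 5 remains.

5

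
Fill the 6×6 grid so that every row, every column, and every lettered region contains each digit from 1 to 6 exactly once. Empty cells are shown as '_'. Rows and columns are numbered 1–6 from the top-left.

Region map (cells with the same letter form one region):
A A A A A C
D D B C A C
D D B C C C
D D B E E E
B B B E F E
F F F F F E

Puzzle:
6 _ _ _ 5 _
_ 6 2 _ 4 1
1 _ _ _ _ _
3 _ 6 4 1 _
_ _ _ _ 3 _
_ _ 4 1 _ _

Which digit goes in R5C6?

R2C1 = 5: row 2 has {1,2,4,6}; col 1 has {1,3,6}; region has {1,3,6} → only 5 remains.
R2C4 = 3: row 2 has {1,2,4,5,6}; col 4 has {1,4}; region has {1} → only 3 remains.
R4C2 = 2: row 4 has {1,3,4,6}; col 2 has {6}; region has {1,3,5,6} → only 2 remains.
R4C6 = 5: row 4 has {1,2,3,4,6}; col 6 has {1}; region has {1,4} → only 5 remains.
R5C1 = 4: row 5 has {3}; col 1 has {1,3,5,6}; region has {2,6} → only 4 remains.
R6C1 = 2: row 6 has {1,4}; col 1 has {1,3,4,5,6}; region has {1,3,4} → only 2 remains.
R6C2 = 5: row 6 has {1,2,4}; col 2 has {2,6}; region has {1,2,3,4} → only 5 remains.
R6C5 = 6: row 6 has {1,2,4,5}; col 5 has {1,3,4,5}; region has {1,2,3,4,5} → only 6 remains.
R6C6 = 3: row 6 has {1,2,4,5,6}; col 6 has {1,5}; region has {1,4,5} → only 3 remains.
R1C4 = 2: row 1 has {5,6}; col 4 has {1,3,4}; region has {4,5,6} → only 2 remains.
R1C6 = 4: row 1 has {2,5,6}; col 6 has {1,3,5}; region has {1,3} → only 4 remains.
R3C2 = 4: row 3 has {1}; col 2 has {2,5,6}; region has {1,2,3,5,6} → only 4 remains.
R3C5 = 2: row 3 has {1,4}; col 5 has {1,3,4,5,6}; region has {1,3,4} → only 2 remains.
R3C6 = 6: row 3 has {1,2,4}; col 6 has {1,3,4,5}; region has {1,2,3,4} → only 6 remains.
R5C2 = 1: row 5 has {3,4}; col 2 has {2,4,5,6}; region has {2,4,6} → only 1 remains.
R5C3 = 5: row 5 has {1,3,4}; col 3 has {2,4,6}; region has {1,2,4,6} → only 5 remains.
R5C4 = 6: row 5 has {1,3,4,5}; col 4 has {1,2,3,4}; region has {1,3,4,5} → only 6 remains.
R5C6 = 2: row 5 has {1,3,4,5,6}; col 6 has {1,3,4,5,6}; region has {1,3,4,5,6} → only 2 remains.

2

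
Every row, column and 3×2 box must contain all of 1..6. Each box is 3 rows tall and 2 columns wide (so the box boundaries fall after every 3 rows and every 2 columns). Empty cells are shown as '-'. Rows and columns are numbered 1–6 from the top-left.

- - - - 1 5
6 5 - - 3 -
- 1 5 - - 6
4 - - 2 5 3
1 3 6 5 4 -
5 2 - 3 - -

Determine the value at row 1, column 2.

4

row 1, column 2 = 4: row 1 has {1,5}; col 2 has {1,2,3,5}; box has {1,5,6} → only 4 remains.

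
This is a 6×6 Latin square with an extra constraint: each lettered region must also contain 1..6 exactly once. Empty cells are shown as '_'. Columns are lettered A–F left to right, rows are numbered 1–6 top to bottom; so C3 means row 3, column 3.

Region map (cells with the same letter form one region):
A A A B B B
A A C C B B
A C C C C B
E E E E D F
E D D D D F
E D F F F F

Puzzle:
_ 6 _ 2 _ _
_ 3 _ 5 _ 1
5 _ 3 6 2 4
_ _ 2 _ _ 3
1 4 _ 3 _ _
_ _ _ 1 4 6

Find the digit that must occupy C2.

4

A1 = 4 (sole candidate).
C1 = 1 (sole candidate).
F1 = 5 (sole candidate).
A2 = 2 (sole candidate).
C2 = 4: row 2 has {1,2,3,5}; col 3 has {1,2,3}; region has {2,3,5,6} → only 4 remains.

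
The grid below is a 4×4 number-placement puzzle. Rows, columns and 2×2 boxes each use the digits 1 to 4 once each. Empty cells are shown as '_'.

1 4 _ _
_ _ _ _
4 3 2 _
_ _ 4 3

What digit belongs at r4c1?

r1c3 = 3: row 1 has {1,4}; col 3 has {2,4}; box has {} → only 3 remains.
r1c4 = 2: row 1 has {1,3,4}; col 4 has {3}; box has {3} → only 2 remains.
r2c2 = 2: row 2 has {}; col 2 has {3,4}; box has {1,4} → only 2 remains.
r2c3 = 1: row 2 has {2}; col 3 has {2,3,4}; box has {2,3} → only 1 remains.
r2c4 = 4: row 2 has {1,2}; col 4 has {2,3}; box has {1,2,3} → only 4 remains.
r3c4 = 1: row 3 has {2,3,4}; col 4 has {2,3,4}; box has {2,3,4} → only 1 remains.
r4c1 = 2: row 4 has {3,4}; col 1 has {1,4}; box has {3,4} → only 2 remains.

2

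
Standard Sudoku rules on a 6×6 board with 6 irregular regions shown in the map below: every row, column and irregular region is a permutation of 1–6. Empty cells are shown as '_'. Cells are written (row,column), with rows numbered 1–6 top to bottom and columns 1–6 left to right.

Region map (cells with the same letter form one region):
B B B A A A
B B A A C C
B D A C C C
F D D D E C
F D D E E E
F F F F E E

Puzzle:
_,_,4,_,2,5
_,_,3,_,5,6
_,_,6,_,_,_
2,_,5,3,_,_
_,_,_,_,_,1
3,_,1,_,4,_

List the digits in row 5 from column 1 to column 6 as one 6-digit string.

462531

(1,4) = 1: row 1 has {2,4,5}; col 4 has {3}; region has {2,3,5,6} → only 1 remains.
(2,1) = 1: row 2 has {3,5,6}; col 1 has {2,3}; region has {4} → only 1 remains.
(2,2) = 2: row 2 has {1,3,5,6}; col 2 has {}; region has {1,4} → only 2 remains.
(2,4) = 4: row 2 has {1,2,3,5,6}; col 4 has {1,3}; region has {1,2,3,5,6} → only 4 remains.
(3,1) = 5: row 3 has {6}; col 1 has {1,2,3}; region has {1,2,4} → only 5 remains.
(3,4) = 2: row 3 has {5,6}; col 4 has {1,3,4}; region has {5,6} → only 2 remains.
(4,5) = 6: row 4 has {2,3,5}; col 5 has {2,4,5}; region has {1,4} → only 6 remains.
(4,6) = 4: row 4 has {2,3,5,6}; col 6 has {1,5,6}; region has {2,5,6} → only 4 remains.
(5,3) = 2: row 5 has {1}; col 3 has {1,3,4,5,6}; region has {3,5} → only 2 remains.
(5,4) = 5: row 5 has {1,2}; col 4 has {1,2,3,4}; region has {1,4,6} → only 5 remains.
(5,5) = 3: row 5 has {1,2,5}; col 5 has {2,4,5,6}; region has {1,4,5,6} → only 3 remains.
(6,4) = 6: row 6 has {1,3,4}; col 4 has {1,2,3,4,5}; region has {1,2,3} → only 6 remains.
(6,6) = 2: row 6 has {1,3,4,6}; col 6 has {1,4,5,6}; region has {1,3,4,5,6} → only 2 remains.
(1,1) = 6: row 1 has {1,2,4,5}; col 1 has {1,2,3,5}; region has {1,2,4,5} → only 6 remains.
(1,2) = 3: row 1 has {1,2,4,5,6}; col 2 has {2}; region has {1,2,4,5,6} → only 3 remains.
(3,5) = 1: row 3 has {2,5,6}; col 5 has {2,3,4,5,6}; region has {2,4,5,6} → only 1 remains.
(3,6) = 3: row 3 has {1,2,5,6}; col 6 has {1,2,4,5,6}; region has {1,2,4,5,6} → only 3 remains.
(4,2) = 1: row 4 has {2,3,4,5,6}; col 2 has {2,3}; region has {2,3,5} → only 1 remains.
(5,1) = 4: row 5 has {1,2,3,5}; col 1 has {1,2,3,5,6}; region has {1,2,3,6} → only 4 remains.
(5,2) = 6: row 5 has {1,2,3,4,5}; col 2 has {1,2,3}; region has {1,2,3,5} → only 6 remains.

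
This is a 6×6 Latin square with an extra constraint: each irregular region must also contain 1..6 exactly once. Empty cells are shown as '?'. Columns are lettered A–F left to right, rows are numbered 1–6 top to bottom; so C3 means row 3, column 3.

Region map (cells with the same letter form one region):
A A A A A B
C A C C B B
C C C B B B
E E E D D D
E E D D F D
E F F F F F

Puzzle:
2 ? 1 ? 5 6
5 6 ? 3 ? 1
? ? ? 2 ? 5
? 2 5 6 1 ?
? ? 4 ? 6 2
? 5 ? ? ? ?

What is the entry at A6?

6

D1 = 4 (sole candidate).
C2 = 2 (sole candidate).
E2 = 4 (sole candidate).
C3 = 6 (sole candidate).
E3 = 3 (sole candidate).
F4 = 3 (sole candidate).
D5 = 5 (sole candidate).
C6 = 3 (sole candidate).
D6 = 1 (sole candidate).
E6 = 2 (sole candidate).
F6 = 4 (sole candidate).
B1 = 3 (sole candidate).
A4 = 4 (sole candidate).
B5 = 1 (sole candidate).
A6 = 6: row 6 has {1,2,3,4,5}; col 1 has {2,4,5}; region has {1,2,4,5} → only 6 remains.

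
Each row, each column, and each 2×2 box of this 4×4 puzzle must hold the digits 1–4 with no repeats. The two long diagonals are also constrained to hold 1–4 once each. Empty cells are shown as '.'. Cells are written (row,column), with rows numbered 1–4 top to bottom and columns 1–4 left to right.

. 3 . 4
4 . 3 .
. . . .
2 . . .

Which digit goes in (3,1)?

3

(1,1) = 1: row 1 has {3,4}; col 1 has {2,4}; box has {3,4}; main diagonal has {} → only 1 remains.
(1,3) = 2: row 1 has {1,3,4}; col 3 has {3}; box has {3,4} → only 2 remains.
(2,2) = 2: row 2 has {3,4}; col 2 has {3}; box has {1,3,4}; main diagonal has {1} → only 2 remains.
(2,4) = 1: row 2 has {2,3,4}; col 4 has {4}; box has {2,3,4} → only 1 remains.
(3,1) = 3: row 3 has {}; col 1 has {1,2,4}; box has {2} → only 3 remains.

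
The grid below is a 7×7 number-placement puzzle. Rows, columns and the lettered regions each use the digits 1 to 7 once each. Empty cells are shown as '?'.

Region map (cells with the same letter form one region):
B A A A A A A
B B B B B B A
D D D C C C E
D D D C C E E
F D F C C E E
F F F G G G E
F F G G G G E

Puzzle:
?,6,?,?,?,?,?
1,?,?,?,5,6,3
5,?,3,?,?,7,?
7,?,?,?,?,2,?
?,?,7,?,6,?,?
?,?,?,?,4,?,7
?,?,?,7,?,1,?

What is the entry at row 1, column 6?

4

row 1, column 1 = 3: in row 1, 3 can only go here (every other open cell in that row sees a 3).
row 1, column 5 = 7: in row 1, 7 can only go here (every other open cell in that row sees a 7).
row 2, column 2 = 7: in row 2, 7 can only go here (every other open cell in that row sees a 7).
row 3, column 7 = 6: in row 3, 6 can only go here (every other open cell in that row sees a 6).
row 4, column 3 = 6: in row 4, 6 can only go here (every other open cell in that row sees a 6).
row 7, column 1 = 6: in row 7, 6 can only go here (every other open cell in that row sees a 6).
row 6, column 1 = 2: row 6 has {4,7}; col 1 has {1,3,5,6,7}; region has {6,7} → only 2 remains.
row 5, column 1 = 4: row 5 has {6,7}; col 1 has {1,2,3,5,6,7}; region has {2,6,7} → only 4 remains.
row 6, column 4 = 6: in row 6, 6 can only go here (every other open cell in that row sees a 6).
row 7, column 7 = 4: in row 7, 4 can only go here (every other open cell in that row sees a 4).
row 1, column 6 = 4: in column 6, 4 can only go here (every other open cell in that column sees a 4).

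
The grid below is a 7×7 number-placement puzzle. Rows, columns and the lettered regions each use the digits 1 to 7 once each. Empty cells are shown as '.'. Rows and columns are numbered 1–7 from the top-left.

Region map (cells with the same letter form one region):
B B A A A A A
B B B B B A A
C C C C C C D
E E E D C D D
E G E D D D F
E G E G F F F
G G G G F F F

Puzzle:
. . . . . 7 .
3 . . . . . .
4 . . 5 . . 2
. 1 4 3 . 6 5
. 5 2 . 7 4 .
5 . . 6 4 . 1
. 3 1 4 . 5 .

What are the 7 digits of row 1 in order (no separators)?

r4c1 = 7 (sole candidate).
r4c5 = 2 (sole candidate).
r5c1 = 6 (sole candidate).
r5c4 = 1 (sole candidate).
r5c7 = 3 (sole candidate).
r6c3 = 3 (sole candidate).
r6c6 = 2 (sole candidate).
r7c1 = 2 (sole candidate).
r7c5 = 6 (sole candidate).
r7c7 = 7 (sole candidate).
r1c1 = 1: row 1 has {7}; col 1 has {2,3,4,5,6,7}; region has {3} → only 1 remains.
r1c4 = 2: row 1 has {1,7}; col 4 has {1,3,4,5,6}; region has {7} → only 2 remains.
r2c4 = 7 (sole candidate).
r2c5 = 5 (sole candidate).
r2c6 = 1 (sole candidate).
r3c6 = 3 (sole candidate).
r6c2 = 7 (sole candidate).
r1c5 = 3: row 1 has {1,2,7}; col 5 has {2,4,5,6,7}; region has {1,2,7} → only 3 remains.
r2c3 = 6 (sole candidate).
r2c7 = 4 (sole candidate).
r3c2 = 6 (sole candidate).
r3c3 = 7 (sole candidate).
r3c5 = 1 (sole candidate).
r1c2 = 4: row 1 has {1,2,3,7}; col 2 has {1,3,5,6,7}; region has {1,3,5,6,7} → only 4 remains.
r1c3 = 5: row 1 has {1,2,3,4,7}; col 3 has {1,2,3,4,6,7}; region has {1,2,3,4,7} → only 5 remains.
r1c7 = 6: row 1 has {1,2,3,4,5,7}; col 7 has {1,2,3,4,5,7}; region has {1,2,3,4,5,7} → only 6 remains.

1452376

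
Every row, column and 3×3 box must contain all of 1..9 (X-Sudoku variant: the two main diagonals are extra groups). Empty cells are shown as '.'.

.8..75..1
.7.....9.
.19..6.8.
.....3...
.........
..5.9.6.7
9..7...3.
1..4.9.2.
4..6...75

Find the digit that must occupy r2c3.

r8c7 = 8: row 8 has {1,2,4,9}; col 7 has {6}; box has {2,3,5,7} → only 8 remains.
r8c9 = 6: row 8 has {1,2,4,8,9}; col 9 has {1,5,7}; box has {2,3,5,7,8} → only 6 remains.
r7c9 = 4: row 7 has {3,7,9}; col 9 has {1,5,6,7}; box has {2,3,5,6,7,8} → only 4 remains.
r8c2 = 5: row 8 has {1,2,4,6,8,9}; col 2 has {1,7,8}; box has {1,4,9}; anti-diagonal has {1,3,4,9} → only 5 remains.
r8c5 = 3: row 8 has {1,2,4,5,6,8,9}; col 5 has {7,9}; box has {4,6,7,9} → only 3 remains.
r7c7 = 1: row 7 has {3,4,7,9}; col 7 has {6,8}; box has {2,3,4,5,6,7,8}; main diagonal has {2,5,7,9} → only 1 remains.
r8c3 = 7: row 8 has {1,2,3,4,5,6,8,9}; col 3 has {5,9}; box has {1,4,5,9} → only 7 remains.
r9c7 = 9: row 9 has {4,5,6,7}; col 7 has {1,6,8}; box has {1,2,3,4,5,6,7,8} → only 9 remains.
r4c4 = 8: row 4 has {3}; col 4 has {4,6,7}; box has {3,9}; main diagonal has {1,2,5,7,9} → only 8 remains.
r5c5 = 6: row 5 has {}; col 5 has {3,7,9}; box has {3,8,9}; main diagonal has {1,2,5,7,8,9}; anti-diagonal has {1,3,4,5,9} → only 6 remains.
r6c4 = 2: row 6 has {5,6,7,9}; col 4 has {4,6,7,8}; box has {3,6,8,9}; anti-diagonal has {1,3,4,5,6,9} → only 2 remains.
r6c6 = 4: row 6 has {2,5,6,7,9}; col 6 has {3,5,6,9}; box has {2,3,6,8,9}; main diagonal has {1,2,5,6,7,8,9} → only 4 remains.
r6c8 = 1: row 6 has {2,4,5,6,7,9}; col 8 has {2,3,7,8,9}; box has {6,7} → only 1 remains.
r7c3 = 8: row 7 has {1,3,4,7,9}; col 3 has {5,7,9}; box has {1,4,5,7,9}; anti-diagonal has {1,2,3,4,5,6,9} → only 8 remains.
r7c6 = 2: row 7 has {1,3,4,7,8,9}; col 6 has {3,4,5,6,9}; box has {3,4,6,7,9} → only 2 remains.
r1c1 = 3: row 1 has {1,5,7,8}; col 1 has {1,4,9}; box has {1,7,8,9}; main diagonal has {1,2,4,5,6,7,8,9} → only 3 remains.
r1c4 = 9: row 1 has {1,3,5,7,8}; col 4 has {2,4,6,7,8}; box has {5,6,7} → only 9 remains.
r3c4 = 3: row 3 has {1,6,8,9}; col 4 has {2,4,6,7,8,9}; box has {5,6,7,9} → only 3 remains.
r3c7 = 7: row 3 has {1,3,6,8,9}; col 7 has {1,6,8,9}; box has {1,8,9}; anti-diagonal has {1,2,3,4,5,6,8,9} → only 7 remains.
r3c9 = 2: row 3 has {1,3,6,7,8,9}; col 9 has {1,4,5,6,7}; box has {1,7,8,9} → only 2 remains.
r4c9 = 9: row 4 has {3,8}; col 9 has {1,2,4,5,6,7}; box has {1,6,7} → only 9 remains.
r6c1 = 8: row 6 has {1,2,4,5,6,7,9}; col 1 has {1,3,4,9}; box has {5} → only 8 remains.
r6c2 = 3: row 6 has {1,2,4,5,6,7,8,9}; col 2 has {1,5,7,8}; box has {5,8} → only 3 remains.
r7c2 = 6: row 7 has {1,2,3,4,7,8,9}; col 2 has {1,3,5,7,8}; box has {1,4,5,7,8,9} → only 6 remains.
r7c5 = 5: row 7 has {1,2,3,4,6,7,8,9}; col 5 has {3,6,7,9}; box has {2,3,4,6,7,9} → only 5 remains.
r9c2 = 2: row 9 has {4,5,6,7,9}; col 2 has {1,3,5,6,7,8}; box has {1,4,5,6,7,8,9} → only 2 remains.
r9c3 = 3: row 9 has {2,4,5,6,7,9}; col 3 has {5,7,8,9}; box has {1,2,4,5,6,7,8,9} → only 3 remains.
r1c7 = 4: row 1 has {1,3,5,7,8,9}; col 7 has {1,6,7,8,9}; box has {1,2,7,8,9} → only 4 remains.
r1c8 = 6: row 1 has {1,3,4,5,7,8,9}; col 8 has {1,2,3,7,8,9}; box has {1,2,4,7,8,9} → only 6 remains.
r2c4 = 1: row 2 has {7,9}; col 4 has {2,3,4,6,7,8,9}; box has {3,5,6,7,9} → only 1 remains.
r2c6 = 8: row 2 has {1,7,9}; col 6 has {2,3,4,5,6,9}; box has {1,3,5,6,7,9} → only 8 remains.
r2c9 = 3: row 2 has {1,7,8,9}; col 9 has {1,2,4,5,6,7,9}; box has {1,2,4,6,7,8,9} → only 3 remains.
r3c1 = 5: row 3 has {1,2,3,6,7,8,9}; col 1 has {1,3,4,8,9}; box has {1,3,7,8,9} → only 5 remains.
r3c5 = 4: row 3 has {1,2,3,5,6,7,8,9}; col 5 has {3,5,6,7,9}; box has {1,3,5,6,7,8,9} → only 4 remains.
r4c2 = 4: row 4 has {3,8,9}; col 2 has {1,2,3,5,6,7,8}; box has {3,5,8} → only 4 remains.
r4c5 = 1: row 4 has {3,4,8,9}; col 5 has {3,4,5,6,7,9}; box has {2,3,4,6,8,9} → only 1 remains.
r4c8 = 5: row 4 has {1,3,4,8,9}; col 8 has {1,2,3,6,7,8,9}; box has {1,6,7,9} → only 5 remains.
r5c2 = 9: row 5 has {6}; col 2 has {1,2,3,4,5,6,7,8}; box has {3,4,5,8} → only 9 remains.
r5c4 = 5: row 5 has {6,9}; col 4 has {1,2,3,4,6,7,8,9}; box has {1,2,3,4,6,8,9} → only 5 remains.
r5c6 = 7: row 5 has {5,6,9}; col 6 has {2,3,4,5,6,8,9}; box has {1,2,3,4,5,6,8,9} → only 7 remains.
r5c8 = 4: row 5 has {5,6,7,9}; col 8 has {1,2,3,5,6,7,8,9}; box has {1,5,6,7,9} → only 4 remains.
r5c9 = 8: row 5 has {4,5,6,7,9}; col 9 has {1,2,3,4,5,6,7,9}; box has {1,4,5,6,7,9} → only 8 remains.
r9c5 = 8: row 9 has {2,3,4,5,6,7,9}; col 5 has {1,3,4,5,6,7,9}; box has {2,3,4,5,6,7,9} → only 8 remains.
r9c6 = 1: row 9 has {2,3,4,5,6,7,8,9}; col 6 has {2,3,4,5,6,7,8,9}; box has {2,3,4,5,6,7,8,9} → only 1 remains.
r1c3 = 2: row 1 has {1,3,4,5,6,7,8,9}; col 3 has {3,5,7,8,9}; box has {1,3,5,7,8,9} → only 2 remains.
r2c1 = 6: row 2 has {1,3,7,8,9}; col 1 has {1,3,4,5,8,9}; box has {1,2,3,5,7,8,9} → only 6 remains.
r2c3 = 4: row 2 has {1,3,6,7,8,9}; col 3 has {2,3,5,7,8,9}; box has {1,2,3,5,6,7,8,9} → only 4 remains.

4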